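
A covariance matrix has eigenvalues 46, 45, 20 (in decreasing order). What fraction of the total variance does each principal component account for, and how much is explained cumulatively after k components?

Step 1 — total variance = trace(Sigma) = Σ λ_i = 46 + 45 + 20 = 111.

Step 2 — fraction explained by component i = λ_i / Σ λ:
  PC1: 46/111 = 0.4144
  PC2: 45/111 = 0.4054
  PC3: 20/111 = 0.1802

Step 3 — cumulative fraction after k components = (λ_1 + ... + λ_k) / Σ λ:
  k = 1: 46/111 = 0.4144
  k = 2: (46 + 45)/111 = 91/111 = 0.8198
  k = 3: (46 + 45 + 20)/111 = 111/111 = 1

Summary (fraction, with percent):

explained: PC1 0.4144 (41.44%), PC2 0.4054 (40.54%), PC3 0.1802 (18.02%);  cumulative: 0.4144, 0.8198, 1


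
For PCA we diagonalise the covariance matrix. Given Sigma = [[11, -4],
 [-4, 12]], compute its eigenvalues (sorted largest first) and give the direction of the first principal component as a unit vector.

Step 1 — characteristic polynomial of 2×2 Sigma:
  det(Sigma - λI) = λ² - trace · λ + det = 0.
  trace = 11 + 12 = 23, det = 11·12 - (-4)² = 116.
Step 2 — discriminant:
  Δ = trace² - 4·det = 529 - 464 = 65.
Step 3 — eigenvalues:
  λ = (trace ± √Δ)/2 = (23 ± 8.0623)/2,
  λ_1 = 15.5311,  λ_2 = 7.4689.

Step 4 — unit eigenvector for λ_1: solve (Sigma - λ_1 I)v = 0. First row:
  (11 - 15.5311)·v_x + (-4)·v_y = 0, i.e. (-4.5311)·v_x + (-4)·v_y = 0,
  so v ∝ (b, λ_1 - a) = (-4, 4.5311); multiply by -1 so the first entry is positive: u = (4, -4.5311).
  ||u|| = √((4)² + (-4.5311)²) = √(36.5311) ≈ 6.0441,
  v_1 = u/||u|| ≈ (0.6618, -0.7497) (||v_1|| = 1).

λ_1 = 15.5311,  λ_2 = 7.4689;  v_1 ≈ (0.6618, -0.7497)


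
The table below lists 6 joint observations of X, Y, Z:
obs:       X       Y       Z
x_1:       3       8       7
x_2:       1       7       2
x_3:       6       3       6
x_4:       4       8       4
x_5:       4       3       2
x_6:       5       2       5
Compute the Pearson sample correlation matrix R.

Step 1 — column means:
  mean(X) = (3 + 1 + 6 + 4 + 4 + 5) / 6 = 23/6 = 3.8333
  mean(Y) = (8 + 7 + 3 + 8 + 3 + 2) / 6 = 31/6 = 5.1667
  mean(Z) = (7 + 2 + 6 + 4 + 2 + 5) / 6 = 26/6 = 4.3333

Step 2 — sample variances and covariances s[i,j] = (1/(n-1)) · Σ_k (x_{k,i} - mean_i) · (x_{k,j} - mean_j), with n-1 = 5:
  s[X,X] = ((-0.8333)·(-0.8333) + (-2.8333)·(-2.8333) + (2.1667)·(2.1667) + (0.1667)·(0.1667) + (0.1667)·(0.1667) + (1.1667)·(1.1667)) / 5 = 14.8333/5 = 2.9667
  s[X,Y] = ((-0.8333)·(2.8333) + (-2.8333)·(1.8333) + (2.1667)·(-2.1667) + (0.1667)·(2.8333) + (0.1667)·(-2.1667) + (1.1667)·(-3.1667)) / 5 = -15.8333/5 = -3.1667
  s[X,Z] = ((-0.8333)·(2.6667) + (-2.8333)·(-2.3333) + (2.1667)·(1.6667) + (0.1667)·(-0.3333) + (0.1667)·(-2.3333) + (1.1667)·(0.6667)) / 5 = 8.3333/5 = 1.6667
  s[Y,Y] = ((2.8333)·(2.8333) + (1.8333)·(1.8333) + (-2.1667)·(-2.1667) + (2.8333)·(2.8333) + (-2.1667)·(-2.1667) + (-3.1667)·(-3.1667)) / 5 = 38.8333/5 = 7.7667
  s[Y,Z] = ((2.8333)·(2.6667) + (1.8333)·(-2.3333) + (-2.1667)·(1.6667) + (2.8333)·(-0.3333) + (-2.1667)·(-2.3333) + (-3.1667)·(0.6667)) / 5 = 1.6667/5 = 0.3333
  s[Z,Z] = ((2.6667)·(2.6667) + (-2.3333)·(-2.3333) + (1.6667)·(1.6667) + (-0.3333)·(-0.3333) + (-2.3333)·(-2.3333) + (0.6667)·(0.6667)) / 5 = 21.3333/5 = 4.2667
  Sample standard deviations s_i = √(s[i,i]):
  s(X) = √(2.9667) = 1.7224
  s(Y) = √(7.7667) = 2.7869
  s(Z) = √(4.2667) = 2.0656

Step 3 — r_{ij} = s_{ij} / (s_i · s_j):
  r[X,X] = 1 (diagonal).
  r[X,Y] = -3.1667 / (1.7224 · 2.7869) = -3.1667 / 4.8001 = -0.6597
  r[X,Z] = 1.6667 / (1.7224 · 2.0656) = 1.6667 / 3.5578 = 0.4685
  r[Y,Y] = 1 (diagonal).
  r[Y,Z] = 0.3333 / (2.7869 · 2.0656) = 0.3333 / 5.7565 = 0.0579
  r[Z,Z] = 1 (diagonal).

R is symmetric with unit diagonal. Assembling:

R = [[1, -0.6597, 0.4685],
 [-0.6597, 1, 0.0579],
 [0.4685, 0.0579, 1]]


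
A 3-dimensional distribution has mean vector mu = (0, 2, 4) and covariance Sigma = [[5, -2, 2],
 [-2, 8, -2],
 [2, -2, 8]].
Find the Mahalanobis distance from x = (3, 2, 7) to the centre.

Step 1 — centre the observation: (x - mu) = (3, 0, 3).

Step 2 — invert Sigma (cofactor / det for 3×3, or solve directly):
  Sigma^{-1} = [[0.2381, 0.0476, -0.0476],
 [0.0476, 0.1429, 0.0238],
 [-0.0476, 0.0238, 0.1429]].

Step 3 — form the quadratic (x - mu)^T · Sigma^{-1} · (x - mu):
  Sigma^{-1} · (x - mu) = (0.5714, 0.2143, 0.2857).
  (x - mu)^T · [Sigma^{-1} · (x - mu)] = (3)·(0.5714) + (0)·(0.2143) + (3)·(0.2857) = 2.5714.

Step 4 — take square root: d = √(2.5714) ≈ 1.6036.

d(x, mu) = √(2.5714) ≈ 1.6036


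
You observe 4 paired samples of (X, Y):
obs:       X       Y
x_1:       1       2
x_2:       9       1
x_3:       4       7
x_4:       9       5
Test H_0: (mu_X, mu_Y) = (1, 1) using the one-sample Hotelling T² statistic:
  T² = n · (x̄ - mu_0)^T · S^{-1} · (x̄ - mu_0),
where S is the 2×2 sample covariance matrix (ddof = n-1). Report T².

Step 1 — sample mean vector:
  mean(X) = (1 + 9 + 4 + 9) / 4 = 23/4 = 5.75
  mean(Y) = (2 + 1 + 7 + 5) / 4 = 15/4 = 3.75
  x̄ = (5.75, 3.75),  deviation x̄ - mu_0 = (5.75, 3.75) - (1, 1) = (4.75, 2.75).

Step 2 — sample covariance matrix, S[i,j] = (1/(n-1)) · Σ_k (x_{k,i} - mean_i) · (x_{k,j} - mean_j), divisor n-1 = 3:
  S[X,X] = ((-4.75)·(-4.75) + (3.25)·(3.25) + (-1.75)·(-1.75) + (3.25)·(3.25)) / 3 = 46.75/3 = 15.5833
  S[X,Y] = ((-4.75)·(-1.75) + (3.25)·(-2.75) + (-1.75)·(3.25) + (3.25)·(1.25)) / 3 = -2.25/3 = -0.75
  S[Y,Y] = ((-1.75)·(-1.75) + (-2.75)·(-2.75) + (3.25)·(3.25) + (1.25)·(1.25)) / 3 = 22.75/3 = 7.5833
  S = [[15.5833, -0.75],
 [-0.75, 7.5833]].

Step 3 — invert S. det(S) = 15.5833·7.5833 - (-0.75)² = 117.6111.
  S^{-1} = (1/det) · [[d, -b], [-b, a]] = [[0.0645, 0.0064],
 [0.0064, 0.1325]].

Step 4 — quadratic form (x̄ - mu_0)^T · S^{-1} · (x̄ - mu_0):
  S^{-1} · (x̄ - mu_0) = (0.3238, 0.3947),
  (x̄ - mu_0)^T · [...] = (4.75)·(0.3238) + (2.75)·(0.3947) = 2.6234.

Step 5 — scale by n: T² = 4 · 2.6234 = 10.4936.

T² ≈ 10.4936


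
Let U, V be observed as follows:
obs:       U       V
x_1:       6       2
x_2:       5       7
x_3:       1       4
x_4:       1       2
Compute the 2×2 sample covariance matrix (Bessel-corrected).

Step 1 — column means:
  mean(U) = (6 + 5 + 1 + 1) / 4 = 13/4 = 3.25
  mean(V) = (2 + 7 + 4 + 2) / 4 = 15/4 = 3.75

Step 2 — sample covariance S[i,j] = (1/(n-1)) · Σ_k (x_{k,i} - mean_i) · (x_{k,j} - mean_j), with n-1 = 3.
  S[U,U] = ((2.75)·(2.75) + (1.75)·(1.75) + (-2.25)·(-2.25) + (-2.25)·(-2.25)) / 3 = 20.75/3 = 6.9167
  S[U,V] = ((2.75)·(-1.75) + (1.75)·(3.25) + (-2.25)·(0.25) + (-2.25)·(-1.75)) / 3 = 4.25/3 = 1.4167
  S[V,V] = ((-1.75)·(-1.75) + (3.25)·(3.25) + (0.25)·(0.25) + (-1.75)·(-1.75)) / 3 = 16.75/3 = 5.5833

S is symmetric (S[j,i] = S[i,j]). Assembling:

S = [[6.9167, 1.4167],
 [1.4167, 5.5833]]


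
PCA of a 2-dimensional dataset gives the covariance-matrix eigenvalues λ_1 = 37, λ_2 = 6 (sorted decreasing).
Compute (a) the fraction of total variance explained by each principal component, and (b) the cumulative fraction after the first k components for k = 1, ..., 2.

Step 1 — total variance = trace(Sigma) = Σ λ_i = 37 + 6 = 43.

Step 2 — fraction explained by component i = λ_i / Σ λ:
  PC1: 37/43 = 0.8605
  PC2: 6/43 = 0.1395

Step 3 — cumulative fraction after k components = (λ_1 + ... + λ_k) / Σ λ:
  k = 1: 37/43 = 0.8605
  k = 2: (37 + 6)/43 = 43/43 = 1

Summary (fraction, with percent):

explained: PC1 0.8605 (86.05%), PC2 0.1395 (13.95%);  cumulative: 0.8605, 1


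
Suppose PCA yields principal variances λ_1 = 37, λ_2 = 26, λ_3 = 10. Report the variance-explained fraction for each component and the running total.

Step 1 — total variance = trace(Sigma) = Σ λ_i = 37 + 26 + 10 = 73.

Step 2 — fraction explained by component i = λ_i / Σ λ:
  PC1: 37/73 = 0.5068
  PC2: 26/73 = 0.3562
  PC3: 10/73 = 0.137

Step 3 — cumulative fraction after k components = (λ_1 + ... + λ_k) / Σ λ:
  k = 1: 37/73 = 0.5068
  k = 2: (37 + 26)/73 = 63/73 = 0.863
  k = 3: (37 + 26 + 10)/73 = 73/73 = 1

Summary (fraction, with percent):

explained: PC1 0.5068 (50.68%), PC2 0.3562 (35.62%), PC3 0.137 (13.7%);  cumulative: 0.5068, 0.863, 1


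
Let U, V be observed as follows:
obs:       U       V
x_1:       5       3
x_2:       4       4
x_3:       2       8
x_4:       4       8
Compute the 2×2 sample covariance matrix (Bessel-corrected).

Step 1 — column means:
  mean(U) = (5 + 4 + 2 + 4) / 4 = 15/4 = 3.75
  mean(V) = (3 + 4 + 8 + 8) / 4 = 23/4 = 5.75

Step 2 — sample covariance S[i,j] = (1/(n-1)) · Σ_k (x_{k,i} - mean_i) · (x_{k,j} - mean_j), with n-1 = 3.
  S[U,U] = ((1.25)·(1.25) + (0.25)·(0.25) + (-1.75)·(-1.75) + (0.25)·(0.25)) / 3 = 4.75/3 = 1.5833
  S[U,V] = ((1.25)·(-2.75) + (0.25)·(-1.75) + (-1.75)·(2.25) + (0.25)·(2.25)) / 3 = -7.25/3 = -2.4167
  S[V,V] = ((-2.75)·(-2.75) + (-1.75)·(-1.75) + (2.25)·(2.25) + (2.25)·(2.25)) / 3 = 20.75/3 = 6.9167

S is symmetric (S[j,i] = S[i,j]). Assembling:

S = [[1.5833, -2.4167],
 [-2.4167, 6.9167]]


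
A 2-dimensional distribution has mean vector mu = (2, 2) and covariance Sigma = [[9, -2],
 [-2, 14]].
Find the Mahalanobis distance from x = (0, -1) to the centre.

Step 1 — centre the observation: (x - mu) = (-2, -3).

Step 2 — invert Sigma. det(Sigma) = 9·14 - (-2)² = 122.
  Sigma^{-1} = (1/det) · [[d, -b], [-b, a]] = [[0.1148, 0.0164],
 [0.0164, 0.0738]].

Step 3 — form the quadratic (x - mu)^T · Sigma^{-1} · (x - mu):
  Sigma^{-1} · (x - mu) = (-0.2787, -0.2541).
  (x - mu)^T · [Sigma^{-1} · (x - mu)] = (-2)·(-0.2787) + (-3)·(-0.2541) = 1.3197.

Step 4 — take square root: d = √(1.3197) ≈ 1.1488.

d(x, mu) = √(1.3197) ≈ 1.1488


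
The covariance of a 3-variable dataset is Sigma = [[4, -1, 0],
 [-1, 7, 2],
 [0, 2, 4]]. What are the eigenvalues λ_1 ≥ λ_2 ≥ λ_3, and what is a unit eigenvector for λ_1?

Step 1 — characteristic polynomial p(λ) = det(λI - Sigma) = λ³ - tr·λ² + c_1·λ - det, where tr = trace, c_1 = sum of the principal 2×2 minors, det = det(Sigma):
  tr = 4 + 7 + 4 = 15,
  c_1 = (4·7 - (-1)²) + (4·4 - (0)²) + (7·4 - (2)²) = 27 + 16 + 24 = 67,
  det = 4·(7·4 - (2)²) - (-1)·((-1)·4 - (2)·(0)) + (0)·((-1)·(2) - 7·(0)) = 4·(24) - (-1)·(-4) + (0)·(-2) = 92.
  So p(λ) = λ³ - 15λ² + 67λ - 92.
Step 2 — look for an integer root (rational root theorem: any rational root is an integer divisor of 92). Testing λ = 4:
  p(4) = 64 - 240 + 268 - 92 = 0  ✓
  Dividing out (λ - 4): p(λ) = (λ - 4)(λ² - 11λ + 23).
Step 3 — remaining eigenvalues from the quadratic λ² - 11λ + 23 = 0:
  Δ = 11² - 4·23 = 121 - 92 = 29,  λ = (11 ± √29)/2 = (11 ± 5.3852)/2 ≈ 8.1926 or 2.8074.
  Sorted: λ_1 = 8.1926,  λ_2 = 4,  λ_3 = 2.8074  (check: sum = 15 = tr ✓).

Step 4 — unit eigenvector for λ_1 ≈ 8.1926: v spans the null space of (Sigma - λ_1 I), whose rows are
  r_1 = (-4.1926, -1, 0),  r_2 = (-1, -1.1926, 2),  r_3 = (0, 2, -4.1926).
  v is orthogonal to every row, so take v ∝ r_1 × r_2 = ((-1)·(2) - (0)·(-1.1926), (0)·(-1) - (-4.1926)·(2), (-4.1926)·(-1.1926) - (-1)·(-1)) ≈ (-2, 8.3852, 4).
  Rescale (multiply by -1 so the first nonzero entry is positive): u = (2, -8.3852, -4).
  ||u|| = √((2)² + (-8.3852)² + (-4)²) = √(90.311) ≈ 9.5032,  v_1 = u/||u|| ≈ (0.2105, -0.8824, -0.4209) (||v_1|| = 1).

λ_1 = 8.1926,  λ_2 = 4,  λ_3 = 2.8074;  v_1 ≈ (0.2105, -0.8824, -0.4209)


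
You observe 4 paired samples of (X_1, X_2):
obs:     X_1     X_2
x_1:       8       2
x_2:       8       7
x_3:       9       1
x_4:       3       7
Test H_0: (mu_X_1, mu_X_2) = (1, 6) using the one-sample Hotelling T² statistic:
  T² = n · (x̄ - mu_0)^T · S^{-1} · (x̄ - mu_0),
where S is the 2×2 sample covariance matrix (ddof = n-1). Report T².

Step 1 — sample mean vector:
  mean(X_1) = (8 + 8 + 9 + 3) / 4 = 28/4 = 7
  mean(X_2) = (2 + 7 + 1 + 7) / 4 = 17/4 = 4.25
  x̄ = (7, 4.25),  deviation x̄ - mu_0 = (7, 4.25) - (1, 6) = (6, -1.75).

Step 2 — sample covariance matrix, S[i,j] = (1/(n-1)) · Σ_k (x_{k,i} - mean_i) · (x_{k,j} - mean_j), divisor n-1 = 3:
  S[X_1,X_1] = ((1)·(1) + (1)·(1) + (2)·(2) + (-4)·(-4)) / 3 = 22/3 = 7.3333
  S[X_1,X_2] = ((1)·(-2.25) + (1)·(2.75) + (2)·(-3.25) + (-4)·(2.75)) / 3 = -17/3 = -5.6667
  S[X_2,X_2] = ((-2.25)·(-2.25) + (2.75)·(2.75) + (-3.25)·(-3.25) + (2.75)·(2.75)) / 3 = 30.75/3 = 10.25
  S = [[7.3333, -5.6667],
 [-5.6667, 10.25]].

Step 3 — invert S. det(S) = 7.3333·10.25 - (-5.6667)² = 43.0556.
  S^{-1} = (1/det) · [[d, -b], [-b, a]] = [[0.2381, 0.1316],
 [0.1316, 0.1703]].

Step 4 — quadratic form (x̄ - mu_0)^T · S^{-1} · (x̄ - mu_0):
  S^{-1} · (x̄ - mu_0) = (1.1981, 0.4916),
  (x̄ - mu_0)^T · [...] = (6)·(1.1981) + (-1.75)·(0.4916) = 6.3281.

Step 5 — scale by n: T² = 4 · 6.3281 = 25.3123.

T² ≈ 25.3123


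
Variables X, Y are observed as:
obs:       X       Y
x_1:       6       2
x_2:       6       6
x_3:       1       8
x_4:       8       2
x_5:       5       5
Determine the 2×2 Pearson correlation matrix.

Step 1 — column means:
  mean(X) = (6 + 6 + 1 + 8 + 5) / 5 = 26/5 = 5.2
  mean(Y) = (2 + 6 + 8 + 2 + 5) / 5 = 23/5 = 4.6

Step 2 — sample variances and covariances s[i,j] = (1/(n-1)) · Σ_k (x_{k,i} - mean_i) · (x_{k,j} - mean_j), with n-1 = 4:
  s[X,X] = ((0.8)·(0.8) + (0.8)·(0.8) + (-4.2)·(-4.2) + (2.8)·(2.8) + (-0.2)·(-0.2)) / 4 = 26.8/4 = 6.7
  s[X,Y] = ((0.8)·(-2.6) + (0.8)·(1.4) + (-4.2)·(3.4) + (2.8)·(-2.6) + (-0.2)·(0.4)) / 4 = -22.6/4 = -5.65
  s[Y,Y] = ((-2.6)·(-2.6) + (1.4)·(1.4) + (3.4)·(3.4) + (-2.6)·(-2.6) + (0.4)·(0.4)) / 4 = 27.2/4 = 6.8
  Sample standard deviations s_i = √(s[i,i]):
  s(X) = √(6.7) = 2.5884
  s(Y) = √(6.8) = 2.6077

Step 3 — r_{ij} = s_{ij} / (s_i · s_j):
  r[X,X] = 1 (diagonal).
  r[X,Y] = -5.65 / (2.5884 · 2.6077) = -5.65 / 6.7498 = -0.8371
  r[Y,Y] = 1 (diagonal).

R is symmetric with unit diagonal. Assembling:

R = [[1, -0.8371],
 [-0.8371, 1]]


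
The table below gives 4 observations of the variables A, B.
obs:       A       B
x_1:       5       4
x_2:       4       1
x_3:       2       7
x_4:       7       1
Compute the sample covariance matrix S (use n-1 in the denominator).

Step 1 — column means:
  mean(A) = (5 + 4 + 2 + 7) / 4 = 18/4 = 4.5
  mean(B) = (4 + 1 + 7 + 1) / 4 = 13/4 = 3.25

Step 2 — sample covariance S[i,j] = (1/(n-1)) · Σ_k (x_{k,i} - mean_i) · (x_{k,j} - mean_j), with n-1 = 3.
  S[A,A] = ((0.5)·(0.5) + (-0.5)·(-0.5) + (-2.5)·(-2.5) + (2.5)·(2.5)) / 3 = 13/3 = 4.3333
  S[A,B] = ((0.5)·(0.75) + (-0.5)·(-2.25) + (-2.5)·(3.75) + (2.5)·(-2.25)) / 3 = -13.5/3 = -4.5
  S[B,B] = ((0.75)·(0.75) + (-2.25)·(-2.25) + (3.75)·(3.75) + (-2.25)·(-2.25)) / 3 = 24.75/3 = 8.25

S is symmetric (S[j,i] = S[i,j]). Assembling:

S = [[4.3333, -4.5],
 [-4.5, 8.25]]


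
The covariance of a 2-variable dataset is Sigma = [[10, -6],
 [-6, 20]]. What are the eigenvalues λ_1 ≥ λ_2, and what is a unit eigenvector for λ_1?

Step 1 — characteristic polynomial of 2×2 Sigma:
  det(Sigma - λI) = λ² - trace · λ + det = 0.
  trace = 10 + 20 = 30, det = 10·20 - (-6)² = 164.
Step 2 — discriminant:
  Δ = trace² - 4·det = 900 - 656 = 244.
Step 3 — eigenvalues:
  λ = (trace ± √Δ)/2 = (30 ± 15.6205)/2,
  λ_1 = 22.8102,  λ_2 = 7.1898.

Step 4 — unit eigenvector for λ_1: solve (Sigma - λ_1 I)v = 0. First row:
  (10 - 22.8102)·v_x + (-6)·v_y = 0, i.e. (-12.8102)·v_x + (-6)·v_y = 0,
  so v ∝ (b, λ_1 - a) = (-6, 12.8102); multiply by -1 so the first entry is positive: u = (6, -12.8102).
  ||u|| = √((6)² + (-12.8102)²) = √(200.1025) ≈ 14.1458,
  v_1 = u/||u|| ≈ (0.4242, -0.9056) (||v_1|| = 1).

λ_1 = 22.8102,  λ_2 = 7.1898;  v_1 ≈ (0.4242, -0.9056)


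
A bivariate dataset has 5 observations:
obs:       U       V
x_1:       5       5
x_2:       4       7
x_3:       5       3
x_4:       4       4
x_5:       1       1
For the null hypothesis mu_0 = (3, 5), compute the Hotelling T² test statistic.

Step 1 — sample mean vector:
  mean(U) = (5 + 4 + 5 + 4 + 1) / 5 = 19/5 = 3.8
  mean(V) = (5 + 7 + 3 + 4 + 1) / 5 = 20/5 = 4
  x̄ = (3.8, 4),  deviation x̄ - mu_0 = (3.8, 4) - (3, 5) = (0.8, -1).

Step 2 — sample covariance matrix, S[i,j] = (1/(n-1)) · Σ_k (x_{k,i} - mean_i) · (x_{k,j} - mean_j), divisor n-1 = 4:
  S[U,U] = ((1.2)·(1.2) + (0.2)·(0.2) + (1.2)·(1.2) + (0.2)·(0.2) + (-2.8)·(-2.8)) / 4 = 10.8/4 = 2.7
  S[U,V] = ((1.2)·(1) + (0.2)·(3) + (1.2)·(-1) + (0.2)·(0) + (-2.8)·(-3)) / 4 = 9/4 = 2.25
  S[V,V] = ((1)·(1) + (3)·(3) + (-1)·(-1) + (0)·(0) + (-3)·(-3)) / 4 = 20/4 = 5
  S = [[2.7, 2.25],
 [2.25, 5]].

Step 3 — invert S. det(S) = 2.7·5 - (2.25)² = 8.4375.
  S^{-1} = (1/det) · [[d, -b], [-b, a]] = [[0.5926, -0.2667],
 [-0.2667, 0.32]].

Step 4 — quadratic form (x̄ - mu_0)^T · S^{-1} · (x̄ - mu_0):
  S^{-1} · (x̄ - mu_0) = (0.7407, -0.5333),
  (x̄ - mu_0)^T · [...] = (0.8)·(0.7407) + (-1)·(-0.5333) = 1.1259.

Step 5 — scale by n: T² = 5 · 1.1259 = 5.6296.

T² ≈ 5.6296


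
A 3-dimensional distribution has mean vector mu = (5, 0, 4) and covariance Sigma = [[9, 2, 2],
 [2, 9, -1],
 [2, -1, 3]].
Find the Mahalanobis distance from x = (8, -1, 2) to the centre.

Step 1 — centre the observation: (x - mu) = (3, -1, -2).

Step 2 — invert Sigma (cofactor / det for 3×3, or solve directly):
  Sigma^{-1} = [[0.1461, -0.0449, -0.1124],
 [-0.0449, 0.1292, 0.073],
 [-0.1124, 0.073, 0.4326]].

Step 3 — form the quadratic (x - mu)^T · Sigma^{-1} · (x - mu):
  Sigma^{-1} · (x - mu) = (0.7079, -0.4101, -1.2753).
  (x - mu)^T · [Sigma^{-1} · (x - mu)] = (3)·(0.7079) + (-1)·(-0.4101) + (-2)·(-1.2753) = 5.0843.

Step 4 — take square root: d = √(5.0843) ≈ 2.2548.

d(x, mu) = √(5.0843) ≈ 2.2548


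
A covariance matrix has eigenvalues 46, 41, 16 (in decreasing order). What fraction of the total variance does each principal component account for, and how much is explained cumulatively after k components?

Step 1 — total variance = trace(Sigma) = Σ λ_i = 46 + 41 + 16 = 103.

Step 2 — fraction explained by component i = λ_i / Σ λ:
  PC1: 46/103 = 0.4466
  PC2: 41/103 = 0.3981
  PC3: 16/103 = 0.1553

Step 3 — cumulative fraction after k components = (λ_1 + ... + λ_k) / Σ λ:
  k = 1: 46/103 = 0.4466
  k = 2: (46 + 41)/103 = 87/103 = 0.8447
  k = 3: (46 + 41 + 16)/103 = 103/103 = 1

Summary (fraction, with percent):

explained: PC1 0.4466 (44.66%), PC2 0.3981 (39.81%), PC3 0.1553 (15.53%);  cumulative: 0.4466, 0.8447, 1


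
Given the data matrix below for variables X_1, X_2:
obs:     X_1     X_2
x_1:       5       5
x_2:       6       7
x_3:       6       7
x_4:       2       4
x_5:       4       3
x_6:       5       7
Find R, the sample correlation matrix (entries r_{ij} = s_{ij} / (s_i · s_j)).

Step 1 — column means:
  mean(X_1) = (5 + 6 + 6 + 2 + 4 + 5) / 6 = 28/6 = 4.6667
  mean(X_2) = (5 + 7 + 7 + 4 + 3 + 7) / 6 = 33/6 = 5.5

Step 2 — sample variances and covariances s[i,j] = (1/(n-1)) · Σ_k (x_{k,i} - mean_i) · (x_{k,j} - mean_j), with n-1 = 5:
  s[X_1,X_1] = ((0.3333)·(0.3333) + (1.3333)·(1.3333) + (1.3333)·(1.3333) + (-2.6667)·(-2.6667) + (-0.6667)·(-0.6667) + (0.3333)·(0.3333)) / 5 = 11.3333/5 = 2.2667
  s[X_1,X_2] = ((0.3333)·(-0.5) + (1.3333)·(1.5) + (1.3333)·(1.5) + (-2.6667)·(-1.5) + (-0.6667)·(-2.5) + (0.3333)·(1.5)) / 5 = 10/5 = 2
  s[X_2,X_2] = ((-0.5)·(-0.5) + (1.5)·(1.5) + (1.5)·(1.5) + (-1.5)·(-1.5) + (-2.5)·(-2.5) + (1.5)·(1.5)) / 5 = 15.5/5 = 3.1
  Sample standard deviations s_i = √(s[i,i]):
  s(X_1) = √(2.2667) = 1.5055
  s(X_2) = √(3.1) = 1.7607

Step 3 — r_{ij} = s_{ij} / (s_i · s_j):
  r[X_1,X_1] = 1 (diagonal).
  r[X_1,X_2] = 2 / (1.5055 · 1.7607) = 2 / 2.6508 = 0.7545
  r[X_2,X_2] = 1 (diagonal).

R is symmetric with unit diagonal. Assembling:

R = [[1, 0.7545],
 [0.7545, 1]]


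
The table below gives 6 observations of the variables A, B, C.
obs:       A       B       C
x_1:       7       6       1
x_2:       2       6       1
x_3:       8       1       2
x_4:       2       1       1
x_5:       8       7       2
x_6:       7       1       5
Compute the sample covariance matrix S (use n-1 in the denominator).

Step 1 — column means:
  mean(A) = (7 + 2 + 8 + 2 + 8 + 7) / 6 = 34/6 = 5.6667
  mean(B) = (6 + 6 + 1 + 1 + 7 + 1) / 6 = 22/6 = 3.6667
  mean(C) = (1 + 1 + 2 + 1 + 2 + 5) / 6 = 12/6 = 2

Step 2 — sample covariance S[i,j] = (1/(n-1)) · Σ_k (x_{k,i} - mean_i) · (x_{k,j} - mean_j), with n-1 = 5.
  S[A,A] = ((1.3333)·(1.3333) + (-3.6667)·(-3.6667) + (2.3333)·(2.3333) + (-3.6667)·(-3.6667) + (2.3333)·(2.3333) + (1.3333)·(1.3333)) / 5 = 41.3333/5 = 8.2667
  S[A,B] = ((1.3333)·(2.3333) + (-3.6667)·(2.3333) + (2.3333)·(-2.6667) + (-3.6667)·(-2.6667) + (2.3333)·(3.3333) + (1.3333)·(-2.6667)) / 5 = 2.3333/5 = 0.4667
  S[A,C] = ((1.3333)·(-1) + (-3.6667)·(-1) + (2.3333)·(0) + (-3.6667)·(-1) + (2.3333)·(0) + (1.3333)·(3)) / 5 = 10/5 = 2
  S[B,B] = ((2.3333)·(2.3333) + (2.3333)·(2.3333) + (-2.6667)·(-2.6667) + (-2.6667)·(-2.6667) + (3.3333)·(3.3333) + (-2.6667)·(-2.6667)) / 5 = 43.3333/5 = 8.6667
  S[B,C] = ((2.3333)·(-1) + (2.3333)·(-1) + (-2.6667)·(0) + (-2.6667)·(-1) + (3.3333)·(0) + (-2.6667)·(3)) / 5 = -10/5 = -2
  S[C,C] = ((-1)·(-1) + (-1)·(-1) + (0)·(0) + (-1)·(-1) + (0)·(0) + (3)·(3)) / 5 = 12/5 = 2.4

S is symmetric (S[j,i] = S[i,j]). Assembling:

S = [[8.2667, 0.4667, 2],
 [0.4667, 8.6667, -2],
 [2, -2, 2.4]]


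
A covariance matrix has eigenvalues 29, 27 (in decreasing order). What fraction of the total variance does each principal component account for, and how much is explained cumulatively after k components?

Step 1 — total variance = trace(Sigma) = Σ λ_i = 29 + 27 = 56.

Step 2 — fraction explained by component i = λ_i / Σ λ:
  PC1: 29/56 = 0.5179
  PC2: 27/56 = 0.4821

Step 3 — cumulative fraction after k components = (λ_1 + ... + λ_k) / Σ λ:
  k = 1: 29/56 = 0.5179
  k = 2: (29 + 27)/56 = 56/56 = 1

Summary (fraction, with percent):

explained: PC1 0.5179 (51.79%), PC2 0.4821 (48.21%);  cumulative: 0.5179, 1


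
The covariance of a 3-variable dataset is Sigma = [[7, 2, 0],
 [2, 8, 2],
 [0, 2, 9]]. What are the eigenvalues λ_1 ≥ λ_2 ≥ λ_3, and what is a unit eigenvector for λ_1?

Step 1 — characteristic polynomial p(λ) = det(λI - Sigma) = λ³ - tr·λ² + c_1·λ - det, where tr = trace, c_1 = sum of the principal 2×2 minors, det = det(Sigma):
  tr = 7 + 8 + 9 = 24,
  c_1 = (7·8 - (2)²) + (7·9 - (0)²) + (8·9 - (2)²) = 52 + 63 + 68 = 183,
  det = 7·(8·9 - (2)²) - (2)·((2)·9 - (2)·(0)) + (0)·((2)·(2) - 8·(0)) = 7·(68) - (2)·(18) + (0)·(4) = 440.
  So p(λ) = λ³ - 24λ² + 183λ - 440.
Step 2 — look for an integer root (rational root theorem: any rational root is an integer divisor of 440). Testing λ = 5:
  p(5) = 125 - 600 + 915 - 440 = 0  ✓
  Dividing out (λ - 5): p(λ) = (λ - 5)(λ² - 19λ + 88).
Step 3 — remaining eigenvalues from the quadratic λ² - 19λ + 88 = 0:
  Δ = 19² - 4·88 = 361 - 352 = 9,  λ = (19 ± √9)/2 = (19 ± 3)/2 = 11 or 8.
  Sorted: λ_1 = 11,  λ_2 = 8,  λ_3 = 5  (check: sum = 24 = tr ✓).

Step 4 — unit eigenvector for λ_1 = 11: v spans the null space of (Sigma - λ_1 I), whose rows are
  r_1 = (-4, 2, 0),  r_2 = (2, -3, 2),  r_3 = (0, 2, -2).
  v is orthogonal to every row, so take v ∝ r_1 × r_2 = ((2)·(2) - (0)·(-3), (0)·(2) - (-4)·(2), (-4)·(-3) - (2)·(2)) = (4, 8, 8).
  Rescale (divide by 4): u = (1, 2, 2).
  ||u|| = √((1)² + (2)² + (2)²) = √(9) = 3,  v_1 = u/||u|| ≈ (0.3333, 0.6667, 0.6667) (||v_1|| = 1).

λ_1 = 11,  λ_2 = 8,  λ_3 = 5;  v_1 ≈ (0.3333, 0.6667, 0.6667)


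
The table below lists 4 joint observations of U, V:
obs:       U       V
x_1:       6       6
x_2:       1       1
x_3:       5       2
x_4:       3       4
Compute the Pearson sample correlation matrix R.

Step 1 — column means:
  mean(U) = (6 + 1 + 5 + 3) / 4 = 15/4 = 3.75
  mean(V) = (6 + 1 + 2 + 4) / 4 = 13/4 = 3.25

Step 2 — sample variances and covariances s[i,j] = (1/(n-1)) · Σ_k (x_{k,i} - mean_i) · (x_{k,j} - mean_j), with n-1 = 3:
  s[U,U] = ((2.25)·(2.25) + (-2.75)·(-2.75) + (1.25)·(1.25) + (-0.75)·(-0.75)) / 3 = 14.75/3 = 4.9167
  s[U,V] = ((2.25)·(2.75) + (-2.75)·(-2.25) + (1.25)·(-1.25) + (-0.75)·(0.75)) / 3 = 10.25/3 = 3.4167
  s[V,V] = ((2.75)·(2.75) + (-2.25)·(-2.25) + (-1.25)·(-1.25) + (0.75)·(0.75)) / 3 = 14.75/3 = 4.9167
  Sample standard deviations s_i = √(s[i,i]):
  s(U) = √(4.9167) = 2.2174
  s(V) = √(4.9167) = 2.2174

Step 3 — r_{ij} = s_{ij} / (s_i · s_j):
  r[U,U] = 1 (diagonal).
  r[U,V] = 3.4167 / (2.2174 · 2.2174) = 3.4167 / 4.9167 = 0.6949
  r[V,V] = 1 (diagonal).

R is symmetric with unit diagonal. Assembling:

R = [[1, 0.6949],
 [0.6949, 1]]


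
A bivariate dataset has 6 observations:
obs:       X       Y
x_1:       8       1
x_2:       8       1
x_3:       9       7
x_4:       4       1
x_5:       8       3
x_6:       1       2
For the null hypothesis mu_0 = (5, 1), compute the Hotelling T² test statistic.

Step 1 — sample mean vector:
  mean(X) = (8 + 8 + 9 + 4 + 8 + 1) / 6 = 38/6 = 6.3333
  mean(Y) = (1 + 1 + 7 + 1 + 3 + 2) / 6 = 15/6 = 2.5
  x̄ = (6.3333, 2.5),  deviation x̄ - mu_0 = (6.3333, 2.5) - (5, 1) = (1.3333, 1.5).

Step 2 — sample covariance matrix, S[i,j] = (1/(n-1)) · Σ_k (x_{k,i} - mean_i) · (x_{k,j} - mean_j), divisor n-1 = 5:
  S[X,X] = ((1.6667)·(1.6667) + (1.6667)·(1.6667) + (2.6667)·(2.6667) + (-2.3333)·(-2.3333) + (1.6667)·(1.6667) + (-5.3333)·(-5.3333)) / 5 = 49.3333/5 = 9.8667
  S[X,Y] = ((1.6667)·(-1.5) + (1.6667)·(-1.5) + (2.6667)·(4.5) + (-2.3333)·(-1.5) + (1.6667)·(0.5) + (-5.3333)·(-0.5)) / 5 = 14/5 = 2.8
  S[Y,Y] = ((-1.5)·(-1.5) + (-1.5)·(-1.5) + (4.5)·(4.5) + (-1.5)·(-1.5) + (0.5)·(0.5) + (-0.5)·(-0.5)) / 5 = 27.5/5 = 5.5
  S = [[9.8667, 2.8],
 [2.8, 5.5]].

Step 3 — invert S. det(S) = 9.8667·5.5 - (2.8)² = 46.4267.
  S^{-1} = (1/det) · [[d, -b], [-b, a]] = [[0.1185, -0.0603],
 [-0.0603, 0.2125]].

Step 4 — quadratic form (x̄ - mu_0)^T · S^{-1} · (x̄ - mu_0):
  S^{-1} · (x̄ - mu_0) = (0.0675, 0.2384),
  (x̄ - mu_0)^T · [...] = (1.3333)·(0.0675) + (1.5)·(0.2384) = 0.4475.

Step 5 — scale by n: T² = 6 · 0.4475 = 2.6852.

T² ≈ 2.6852


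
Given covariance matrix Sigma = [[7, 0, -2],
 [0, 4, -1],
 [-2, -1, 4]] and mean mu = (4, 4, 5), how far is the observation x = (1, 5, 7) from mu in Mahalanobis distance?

Step 1 — centre the observation: (x - mu) = (-3, 1, 2).

Step 2 — invert Sigma (cofactor / det for 3×3, or solve directly):
  Sigma^{-1} = [[0.1685, 0.0225, 0.0899],
 [0.0225, 0.2697, 0.0787],
 [0.0899, 0.0787, 0.3146]].

Step 3 — form the quadratic (x - mu)^T · Sigma^{-1} · (x - mu):
  Sigma^{-1} · (x - mu) = (-0.3034, 0.3596, 0.4382).
  (x - mu)^T · [Sigma^{-1} · (x - mu)] = (-3)·(-0.3034) + (1)·(0.3596) + (2)·(0.4382) = 2.1461.

Step 4 — take square root: d = √(2.1461) ≈ 1.4649.

d(x, mu) = √(2.1461) ≈ 1.4649


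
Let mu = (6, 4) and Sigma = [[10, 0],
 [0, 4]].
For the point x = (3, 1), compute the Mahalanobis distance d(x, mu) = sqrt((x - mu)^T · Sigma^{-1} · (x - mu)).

Step 1 — centre the observation: (x - mu) = (-3, -3).

Step 2 — invert Sigma. det(Sigma) = 10·4 - (0)² = 40.
  Sigma^{-1} = (1/det) · [[d, -b], [-b, a]] = [[0.1, 0],
 [0, 0.25]].

Step 3 — form the quadratic (x - mu)^T · Sigma^{-1} · (x - mu):
  Sigma^{-1} · (x - mu) = (-0.3, -0.75).
  (x - mu)^T · [Sigma^{-1} · (x - mu)] = (-3)·(-0.3) + (-3)·(-0.75) = 3.15.

Step 4 — take square root: d = √(3.15) ≈ 1.7748.

d(x, mu) = √(3.15) ≈ 1.7748


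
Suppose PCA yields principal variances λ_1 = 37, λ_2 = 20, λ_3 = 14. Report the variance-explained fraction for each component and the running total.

Step 1 — total variance = trace(Sigma) = Σ λ_i = 37 + 20 + 14 = 71.

Step 2 — fraction explained by component i = λ_i / Σ λ:
  PC1: 37/71 = 0.5211
  PC2: 20/71 = 0.2817
  PC3: 14/71 = 0.1972

Step 3 — cumulative fraction after k components = (λ_1 + ... + λ_k) / Σ λ:
  k = 1: 37/71 = 0.5211
  k = 2: (37 + 20)/71 = 57/71 = 0.8028
  k = 3: (37 + 20 + 14)/71 = 71/71 = 1

Summary (fraction, with percent):

explained: PC1 0.5211 (52.11%), PC2 0.2817 (28.17%), PC3 0.1972 (19.72%);  cumulative: 0.5211, 0.8028, 1


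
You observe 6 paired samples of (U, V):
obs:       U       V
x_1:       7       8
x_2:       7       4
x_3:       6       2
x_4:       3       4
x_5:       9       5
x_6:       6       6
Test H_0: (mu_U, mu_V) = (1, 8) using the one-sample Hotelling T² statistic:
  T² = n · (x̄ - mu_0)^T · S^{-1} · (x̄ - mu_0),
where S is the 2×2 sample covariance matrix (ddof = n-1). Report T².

Step 1 — sample mean vector:
  mean(U) = (7 + 7 + 6 + 3 + 9 + 6) / 6 = 38/6 = 6.3333
  mean(V) = (8 + 4 + 2 + 4 + 5 + 6) / 6 = 29/6 = 4.8333
  x̄ = (6.3333, 4.8333),  deviation x̄ - mu_0 = (6.3333, 4.8333) - (1, 8) = (5.3333, -3.1667).

Step 2 — sample covariance matrix, S[i,j] = (1/(n-1)) · Σ_k (x_{k,i} - mean_i) · (x_{k,j} - mean_j), divisor n-1 = 5:
  S[U,U] = ((0.6667)·(0.6667) + (0.6667)·(0.6667) + (-0.3333)·(-0.3333) + (-3.3333)·(-3.3333) + (2.6667)·(2.6667) + (-0.3333)·(-0.3333)) / 5 = 19.3333/5 = 3.8667
  S[U,V] = ((0.6667)·(3.1667) + (0.6667)·(-0.8333) + (-0.3333)·(-2.8333) + (-3.3333)·(-0.8333) + (2.6667)·(0.1667) + (-0.3333)·(1.1667)) / 5 = 5.3333/5 = 1.0667
  S[V,V] = ((3.1667)·(3.1667) + (-0.8333)·(-0.8333) + (-2.8333)·(-2.8333) + (-0.8333)·(-0.8333) + (0.1667)·(0.1667) + (1.1667)·(1.1667)) / 5 = 20.8333/5 = 4.1667
  S = [[3.8667, 1.0667],
 [1.0667, 4.1667]].

Step 3 — invert S. det(S) = 3.8667·4.1667 - (1.0667)² = 14.9733.
  S^{-1} = (1/det) · [[d, -b], [-b, a]] = [[0.2783, -0.0712],
 [-0.0712, 0.2582]].

Step 4 — quadratic form (x̄ - mu_0)^T · S^{-1} · (x̄ - mu_0):
  S^{-1} · (x̄ - mu_0) = (1.7097, -1.1977),
  (x̄ - mu_0)^T · [...] = (5.3333)·(1.7097) + (-3.1667)·(-1.1977) = 12.9111.

Step 5 — scale by n: T² = 6 · 12.9111 = 77.4666.

T² ≈ 77.4666


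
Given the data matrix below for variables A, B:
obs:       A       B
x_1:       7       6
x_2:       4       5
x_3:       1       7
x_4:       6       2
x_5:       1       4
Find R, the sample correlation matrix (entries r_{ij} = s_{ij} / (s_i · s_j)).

Step 1 — column means:
  mean(A) = (7 + 4 + 1 + 6 + 1) / 5 = 19/5 = 3.8
  mean(B) = (6 + 5 + 7 + 2 + 4) / 5 = 24/5 = 4.8

Step 2 — sample variances and covariances s[i,j] = (1/(n-1)) · Σ_k (x_{k,i} - mean_i) · (x_{k,j} - mean_j), with n-1 = 4:
  s[A,A] = ((3.2)·(3.2) + (0.2)·(0.2) + (-2.8)·(-2.8) + (2.2)·(2.2) + (-2.8)·(-2.8)) / 4 = 30.8/4 = 7.7
  s[A,B] = ((3.2)·(1.2) + (0.2)·(0.2) + (-2.8)·(2.2) + (2.2)·(-2.8) + (-2.8)·(-0.8)) / 4 = -6.2/4 = -1.55
  s[B,B] = ((1.2)·(1.2) + (0.2)·(0.2) + (2.2)·(2.2) + (-2.8)·(-2.8) + (-0.8)·(-0.8)) / 4 = 14.8/4 = 3.7
  Sample standard deviations s_i = √(s[i,i]):
  s(A) = √(7.7) = 2.7749
  s(B) = √(3.7) = 1.9235

Step 3 — r_{ij} = s_{ij} / (s_i · s_j):
  r[A,A] = 1 (diagonal).
  r[A,B] = -1.55 / (2.7749 · 1.9235) = -1.55 / 5.3376 = -0.2904
  r[B,B] = 1 (diagonal).

R is symmetric with unit diagonal. Assembling:

R = [[1, -0.2904],
 [-0.2904, 1]]


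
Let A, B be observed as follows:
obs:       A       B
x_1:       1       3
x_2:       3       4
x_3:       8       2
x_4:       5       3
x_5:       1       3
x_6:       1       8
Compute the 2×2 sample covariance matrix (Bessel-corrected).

Step 1 — column means:
  mean(A) = (1 + 3 + 8 + 5 + 1 + 1) / 6 = 19/6 = 3.1667
  mean(B) = (3 + 4 + 2 + 3 + 3 + 8) / 6 = 23/6 = 3.8333

Step 2 — sample covariance S[i,j] = (1/(n-1)) · Σ_k (x_{k,i} - mean_i) · (x_{k,j} - mean_j), with n-1 = 5.
  S[A,A] = ((-2.1667)·(-2.1667) + (-0.1667)·(-0.1667) + (4.8333)·(4.8333) + (1.8333)·(1.8333) + (-2.1667)·(-2.1667) + (-2.1667)·(-2.1667)) / 5 = 40.8333/5 = 8.1667
  S[A,B] = ((-2.1667)·(-0.8333) + (-0.1667)·(0.1667) + (4.8333)·(-1.8333) + (1.8333)·(-0.8333) + (-2.1667)·(-0.8333) + (-2.1667)·(4.1667)) / 5 = -15.8333/5 = -3.1667
  S[B,B] = ((-0.8333)·(-0.8333) + (0.1667)·(0.1667) + (-1.8333)·(-1.8333) + (-0.8333)·(-0.8333) + (-0.8333)·(-0.8333) + (4.1667)·(4.1667)) / 5 = 22.8333/5 = 4.5667

S is symmetric (S[j,i] = S[i,j]). Assembling:

S = [[8.1667, -3.1667],
 [-3.1667, 4.5667]]


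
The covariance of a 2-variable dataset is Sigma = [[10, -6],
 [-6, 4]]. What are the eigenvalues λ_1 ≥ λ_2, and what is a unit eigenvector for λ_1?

Step 1 — characteristic polynomial of 2×2 Sigma:
  det(Sigma - λI) = λ² - trace · λ + det = 0.
  trace = 10 + 4 = 14, det = 10·4 - (-6)² = 4.
Step 2 — discriminant:
  Δ = trace² - 4·det = 196 - 16 = 180.
Step 3 — eigenvalues:
  λ = (trace ± √Δ)/2 = (14 ± 13.4164)/2,
  λ_1 = 13.7082,  λ_2 = 0.2918.

Step 4 — unit eigenvector for λ_1: solve (Sigma - λ_1 I)v = 0. First row:
  (10 - 13.7082)·v_x + (-6)·v_y = 0, i.e. (-3.7082)·v_x + (-6)·v_y = 0,
  so v ∝ (b, λ_1 - a) = (-6, 3.7082); multiply by -1 so the first entry is positive: u = (6, -3.7082).
  ||u|| = √((6)² + (-3.7082)²) = √(49.7508) ≈ 7.0534,
  v_1 = u/||u|| ≈ (0.8507, -0.5257) (||v_1|| = 1).

λ_1 = 13.7082,  λ_2 = 0.2918;  v_1 ≈ (0.8507, -0.5257)


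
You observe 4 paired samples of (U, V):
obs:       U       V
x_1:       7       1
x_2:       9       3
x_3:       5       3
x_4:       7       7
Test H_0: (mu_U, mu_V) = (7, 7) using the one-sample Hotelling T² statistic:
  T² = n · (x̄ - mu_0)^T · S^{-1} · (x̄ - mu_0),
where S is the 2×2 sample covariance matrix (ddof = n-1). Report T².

Step 1 — sample mean vector:
  mean(U) = (7 + 9 + 5 + 7) / 4 = 28/4 = 7
  mean(V) = (1 + 3 + 3 + 7) / 4 = 14/4 = 3.5
  x̄ = (7, 3.5),  deviation x̄ - mu_0 = (7, 3.5) - (7, 7) = (0, -3.5).

Step 2 — sample covariance matrix, S[i,j] = (1/(n-1)) · Σ_k (x_{k,i} - mean_i) · (x_{k,j} - mean_j), divisor n-1 = 3:
  S[U,U] = ((0)·(0) + (2)·(2) + (-2)·(-2) + (0)·(0)) / 3 = 8/3 = 2.6667
  S[U,V] = ((0)·(-2.5) + (2)·(-0.5) + (-2)·(-0.5) + (0)·(3.5)) / 3 = 0/3 = 0
  S[V,V] = ((-2.5)·(-2.5) + (-0.5)·(-0.5) + (-0.5)·(-0.5) + (3.5)·(3.5)) / 3 = 19/3 = 6.3333
  S = [[2.6667, 0],
 [0, 6.3333]].

Step 3 — invert S. det(S) = 2.6667·6.3333 - (0)² = 16.8889.
  S^{-1} = (1/det) · [[d, -b], [-b, a]] = [[0.375, 0],
 [0, 0.1579]].

Step 4 — quadratic form (x̄ - mu_0)^T · S^{-1} · (x̄ - mu_0):
  S^{-1} · (x̄ - mu_0) = (0, -0.5526),
  (x̄ - mu_0)^T · [...] = (0)·(0) + (-3.5)·(-0.5526) = 1.9342.

Step 5 — scale by n: T² = 4 · 1.9342 = 7.7368.

T² ≈ 7.7368


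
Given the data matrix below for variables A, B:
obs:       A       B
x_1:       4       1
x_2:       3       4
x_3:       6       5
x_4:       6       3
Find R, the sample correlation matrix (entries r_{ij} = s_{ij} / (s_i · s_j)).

Step 1 — column means:
  mean(A) = (4 + 3 + 6 + 6) / 4 = 19/4 = 4.75
  mean(B) = (1 + 4 + 5 + 3) / 4 = 13/4 = 3.25

Step 2 — sample variances and covariances s[i,j] = (1/(n-1)) · Σ_k (x_{k,i} - mean_i) · (x_{k,j} - mean_j), with n-1 = 3:
  s[A,A] = ((-0.75)·(-0.75) + (-1.75)·(-1.75) + (1.25)·(1.25) + (1.25)·(1.25)) / 3 = 6.75/3 = 2.25
  s[A,B] = ((-0.75)·(-2.25) + (-1.75)·(0.75) + (1.25)·(1.75) + (1.25)·(-0.25)) / 3 = 2.25/3 = 0.75
  s[B,B] = ((-2.25)·(-2.25) + (0.75)·(0.75) + (1.75)·(1.75) + (-0.25)·(-0.25)) / 3 = 8.75/3 = 2.9167
  Sample standard deviations s_i = √(s[i,i]):
  s(A) = √(2.25) = 1.5
  s(B) = √(2.9167) = 1.7078

Step 3 — r_{ij} = s_{ij} / (s_i · s_j):
  r[A,A] = 1 (diagonal).
  r[A,B] = 0.75 / (1.5 · 1.7078) = 0.75 / 2.5617 = 0.2928
  r[B,B] = 1 (diagonal).

R is symmetric with unit diagonal. Assembling:

R = [[1, 0.2928],
 [0.2928, 1]]


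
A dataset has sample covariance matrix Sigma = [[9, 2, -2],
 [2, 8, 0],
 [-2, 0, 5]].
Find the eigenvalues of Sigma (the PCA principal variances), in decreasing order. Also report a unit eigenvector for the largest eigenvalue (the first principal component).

Step 1 — characteristic polynomial p(λ) = det(λI - Sigma) = λ³ - tr·λ² + c_1·λ - det, where tr = trace, c_1 = sum of the principal 2×2 minors, det = det(Sigma):
  tr = 9 + 8 + 5 = 22,
  c_1 = (9·8 - (2)²) + (9·5 - (-2)²) + (8·5 - (0)²) = 68 + 41 + 40 = 149,
  det = 9·(8·5 - (0)²) - (2)·((2)·5 - (0)·(-2)) + (-2)·((2)·(0) - 8·(-2)) = 9·(40) - (2)·(10) + (-2)·(16) = 308.
  So p(λ) = λ³ - 22λ² + 149λ - 308.
Step 2 — look for an integer root (rational root theorem: any rational root is an integer divisor of 308). Testing λ = 4:
  p(4) = 64 - 352 + 596 - 308 = 0  ✓
  Dividing out (λ - 4): p(λ) = (λ - 4)(λ² - 18λ + 77).
Step 3 — remaining eigenvalues from the quadratic λ² - 18λ + 77 = 0:
  Δ = 18² - 4·77 = 324 - 308 = 16,  λ = (18 ± √16)/2 = (18 ± 4)/2 = 11 or 7.
  Sorted: λ_1 = 11,  λ_2 = 7,  λ_3 = 4  (check: sum = 22 = tr ✓).

Step 4 — unit eigenvector for λ_1 = 11: v spans the null space of (Sigma - λ_1 I), whose rows are
  r_1 = (-2, 2, -2),  r_2 = (2, -3, 0),  r_3 = (-2, 0, -6).
  v is orthogonal to every row, so take v ∝ r_1 × r_2 = ((2)·(0) - (-2)·(-3), (-2)·(2) - (-2)·(0), (-2)·(-3) - (2)·(2)) = (-6, -4, 2).
  Rescale (divide by 2; multiply by -1 so the first nonzero entry is positive): u = (3, 2, -1).
  ||u|| = √((3)² + (2)² + (-1)²) = √(14) ≈ 3.7417,  v_1 = u/||u|| ≈ (0.8018, 0.5345, -0.2673) (||v_1|| = 1).

λ_1 = 11,  λ_2 = 7,  λ_3 = 4;  v_1 ≈ (0.8018, 0.5345, -0.2673)


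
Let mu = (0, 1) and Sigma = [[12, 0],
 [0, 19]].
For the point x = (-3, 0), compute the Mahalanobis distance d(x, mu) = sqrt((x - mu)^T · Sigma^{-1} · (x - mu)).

Step 1 — centre the observation: (x - mu) = (-3, -1).

Step 2 — invert Sigma. det(Sigma) = 12·19 - (0)² = 228.
  Sigma^{-1} = (1/det) · [[d, -b], [-b, a]] = [[0.0833, 0],
 [0, 0.0526]].

Step 3 — form the quadratic (x - mu)^T · Sigma^{-1} · (x - mu):
  Sigma^{-1} · (x - mu) = (-0.25, -0.0526).
  (x - mu)^T · [Sigma^{-1} · (x - mu)] = (-3)·(-0.25) + (-1)·(-0.0526) = 0.8026.

Step 4 — take square root: d = √(0.8026) ≈ 0.8959.

d(x, mu) = √(0.8026) ≈ 0.8959


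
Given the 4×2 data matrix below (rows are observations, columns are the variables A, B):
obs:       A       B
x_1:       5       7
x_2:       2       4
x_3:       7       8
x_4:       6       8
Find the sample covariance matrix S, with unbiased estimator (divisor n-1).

Step 1 — column means:
  mean(A) = (5 + 2 + 7 + 6) / 4 = 20/4 = 5
  mean(B) = (7 + 4 + 8 + 8) / 4 = 27/4 = 6.75

Step 2 — sample covariance S[i,j] = (1/(n-1)) · Σ_k (x_{k,i} - mean_i) · (x_{k,j} - mean_j), with n-1 = 3.
  S[A,A] = ((0)·(0) + (-3)·(-3) + (2)·(2) + (1)·(1)) / 3 = 14/3 = 4.6667
  S[A,B] = ((0)·(0.25) + (-3)·(-2.75) + (2)·(1.25) + (1)·(1.25)) / 3 = 12/3 = 4
  S[B,B] = ((0.25)·(0.25) + (-2.75)·(-2.75) + (1.25)·(1.25) + (1.25)·(1.25)) / 3 = 10.75/3 = 3.5833

S is symmetric (S[j,i] = S[i,j]). Assembling:

S = [[4.6667, 4],
 [4, 3.5833]]


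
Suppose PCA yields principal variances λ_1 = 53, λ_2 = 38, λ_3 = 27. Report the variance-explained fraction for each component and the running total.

Step 1 — total variance = trace(Sigma) = Σ λ_i = 53 + 38 + 27 = 118.

Step 2 — fraction explained by component i = λ_i / Σ λ:
  PC1: 53/118 = 0.4492
  PC2: 38/118 = 0.322
  PC3: 27/118 = 0.2288

Step 3 — cumulative fraction after k components = (λ_1 + ... + λ_k) / Σ λ:
  k = 1: 53/118 = 0.4492
  k = 2: (53 + 38)/118 = 91/118 = 0.7712
  k = 3: (53 + 38 + 27)/118 = 118/118 = 1

Summary (fraction, with percent):

explained: PC1 0.4492 (44.92%), PC2 0.322 (32.2%), PC3 0.2288 (22.88%);  cumulative: 0.4492, 0.7712, 1


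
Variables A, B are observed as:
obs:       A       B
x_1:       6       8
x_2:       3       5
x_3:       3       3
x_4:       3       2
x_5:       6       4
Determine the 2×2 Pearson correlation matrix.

Step 1 — column means:
  mean(A) = (6 + 3 + 3 + 3 + 6) / 5 = 21/5 = 4.2
  mean(B) = (8 + 5 + 3 + 2 + 4) / 5 = 22/5 = 4.4

Step 2 — sample variances and covariances s[i,j] = (1/(n-1)) · Σ_k (x_{k,i} - mean_i) · (x_{k,j} - mean_j), with n-1 = 4:
  s[A,A] = ((1.8)·(1.8) + (-1.2)·(-1.2) + (-1.2)·(-1.2) + (-1.2)·(-1.2) + (1.8)·(1.8)) / 4 = 10.8/4 = 2.7
  s[A,B] = ((1.8)·(3.6) + (-1.2)·(0.6) + (-1.2)·(-1.4) + (-1.2)·(-2.4) + (1.8)·(-0.4)) / 4 = 9.6/4 = 2.4
  s[B,B] = ((3.6)·(3.6) + (0.6)·(0.6) + (-1.4)·(-1.4) + (-2.4)·(-2.4) + (-0.4)·(-0.4)) / 4 = 21.2/4 = 5.3
  Sample standard deviations s_i = √(s[i,i]):
  s(A) = √(2.7) = 1.6432
  s(B) = √(5.3) = 2.3022

Step 3 — r_{ij} = s_{ij} / (s_i · s_j):
  r[A,A] = 1 (diagonal).
  r[A,B] = 2.4 / (1.6432 · 2.3022) = 2.4 / 3.7829 = 0.6344
  r[B,B] = 1 (diagonal).

R is symmetric with unit diagonal. Assembling:

R = [[1, 0.6344],
 [0.6344, 1]]
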